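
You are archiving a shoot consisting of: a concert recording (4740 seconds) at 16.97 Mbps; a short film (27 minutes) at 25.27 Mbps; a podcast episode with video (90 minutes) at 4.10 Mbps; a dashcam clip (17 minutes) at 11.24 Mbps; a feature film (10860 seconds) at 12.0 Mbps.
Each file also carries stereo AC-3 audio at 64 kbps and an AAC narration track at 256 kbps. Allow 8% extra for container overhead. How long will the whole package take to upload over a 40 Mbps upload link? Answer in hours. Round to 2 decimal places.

2.20 hours

Audio total: 64 + 256 = 320 kbps = 0.320 Mbps.
concert recording: 17.290 Mbps × 4740 s × 1.08 = 88511.0 Mb
short film: 25.590 Mbps × 1620 s × 1.08 = 44772.3 Mb
podcast episode with video: 4.420 Mbps × 5400 s × 1.08 = 25777.4 Mb
dashcam clip: 11.560 Mbps × 1020 s × 1.08 = 12734.5 Mb
feature film: 12.320 Mbps × 10860 s × 1.08 = 144498.8 Mb
Total: 316294.0 Mb = 39536.7 MB.
At 40 Mbps: 316294.0 / 40 = 7907 s ≈ 2.2 hours.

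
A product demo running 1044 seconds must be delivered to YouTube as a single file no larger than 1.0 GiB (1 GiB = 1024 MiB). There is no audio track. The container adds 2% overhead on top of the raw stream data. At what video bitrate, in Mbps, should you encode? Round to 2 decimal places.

8.07 Mbps

Budget: 1.0 GiB = 8589.9 Mb.
Stream payload after overhead: 8589.9 / 1.02 = 8421.5 Mb.
Total bitrate budget: 8421.5 Mb / 1044 s = 8.067 Mbps.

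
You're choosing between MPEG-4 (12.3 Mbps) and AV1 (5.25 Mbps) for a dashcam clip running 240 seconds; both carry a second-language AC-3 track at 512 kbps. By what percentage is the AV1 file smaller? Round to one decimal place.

Audio: 512 kbps = 0.512 Mbps.
MPEG-4: 12.812 Mbps × 240 s = 3074.9 Mb = 384.360 MB.
AV1: 5.762 Mbps × 240 s = 1382.9 Mb = 172.860 MB.
Reduction: (1 − 172.860/384.360) × 100 = 55.03%.

55.0%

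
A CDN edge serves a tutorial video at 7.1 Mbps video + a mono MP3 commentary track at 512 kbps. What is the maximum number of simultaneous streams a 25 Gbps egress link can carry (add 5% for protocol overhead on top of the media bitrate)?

Audio: 512 kbps = 0.512 Mbps.
Per-viewer media rate: 7.612 Mbps.
On the wire with 5% overhead: 7.993 Mbps.
25 Gbps = 25,000 Mbps; 25,000 / 7.993 = 3127.89 → 3127 viewers.

3127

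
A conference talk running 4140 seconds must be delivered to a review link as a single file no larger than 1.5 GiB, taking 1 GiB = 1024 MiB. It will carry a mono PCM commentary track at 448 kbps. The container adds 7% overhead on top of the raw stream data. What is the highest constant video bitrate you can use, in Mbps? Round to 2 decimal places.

2.46 Mbps

Budget: 1.5 GiB = 12884.9 Mb.
Stream payload after overhead: 12884.9 / 1.07 = 12042.0 Mb.
Total bitrate budget: 12042.0 Mb / 4140 s = 2.909 Mbps.
Audio: 448 kbps = 0.448 Mbps.
Video: 2.909 − 0.448 = 2.461 Mbps.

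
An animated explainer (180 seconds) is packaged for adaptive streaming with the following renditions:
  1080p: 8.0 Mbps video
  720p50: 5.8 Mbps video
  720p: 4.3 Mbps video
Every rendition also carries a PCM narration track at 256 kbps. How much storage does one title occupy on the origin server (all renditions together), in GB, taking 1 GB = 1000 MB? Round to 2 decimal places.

Audio: 256 kbps = 0.256 Mbps.
Sum of rendition bitrates: (8.0+0.256) + (5.8+0.256) + (4.3+0.256) = 18.868 Mbps.
× 180 s = 3,396 Mb = 424.5 MB = 0.4245 GB.

0.42 GB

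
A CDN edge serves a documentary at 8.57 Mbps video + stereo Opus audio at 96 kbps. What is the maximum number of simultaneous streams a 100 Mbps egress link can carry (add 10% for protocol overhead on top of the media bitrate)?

Audio: 96 kbps = 0.096 Mbps.
Per-viewer media rate: 8.666 Mbps.
On the wire with 10% overhead: 9.533 Mbps.
100 Mbps = 100.0 Mbps; 100.0 / 9.533 = 10.49 → 10 viewers.

10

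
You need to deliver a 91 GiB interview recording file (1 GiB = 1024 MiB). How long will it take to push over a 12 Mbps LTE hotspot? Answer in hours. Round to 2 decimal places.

18.09 hours

File: 91 GiB = 781684.0 Mb.
At 12 Mbps: 781684.0 / 12 = 65140.3 s ≈ 18.1 hours.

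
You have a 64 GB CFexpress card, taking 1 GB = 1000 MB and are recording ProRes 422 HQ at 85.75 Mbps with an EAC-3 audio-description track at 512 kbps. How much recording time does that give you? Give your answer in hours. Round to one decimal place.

Audio: 512 kbps = 0.512 Mbps.
Total bitrate: 85.75 + 0.512 = 86.262 Mbps.
Capacity: 64 GB = 512,000 Mb.
Recording time: 512,000 / 86.262 = 5,935 s ≈ 1.65 hours.

1.6 hours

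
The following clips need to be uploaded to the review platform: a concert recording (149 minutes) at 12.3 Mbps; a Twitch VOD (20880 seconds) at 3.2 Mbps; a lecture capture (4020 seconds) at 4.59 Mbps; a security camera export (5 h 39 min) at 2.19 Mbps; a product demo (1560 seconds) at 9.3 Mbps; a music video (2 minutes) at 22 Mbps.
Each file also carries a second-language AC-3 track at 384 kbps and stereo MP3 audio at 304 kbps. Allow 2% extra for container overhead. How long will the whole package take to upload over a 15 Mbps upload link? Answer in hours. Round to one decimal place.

Audio total: 384 + 304 = 688 kbps = 0.688 Mbps.
concert recording: 12.988 Mbps × 8940 s × 1.02 = 118435.0 Mb
Twitch VOD: 3.888 Mbps × 20880 s × 1.02 = 82805.1 Mb
lecture capture: 5.278 Mbps × 4020 s × 1.02 = 21641.9 Mb
security camera export: 2.878 Mbps × 20340 s × 1.02 = 59709.3 Mb
product demo: 9.988 Mbps × 1560 s × 1.02 = 15892.9 Mb
music video: 22.688 Mbps × 120 s × 1.02 = 2777.0 Mb
Total: 301261.2 Mb = 37657.6 MB.
At 15 Mbps: 301261.2 / 15 = 20084 s ≈ 5.58 hours.

5.6 hours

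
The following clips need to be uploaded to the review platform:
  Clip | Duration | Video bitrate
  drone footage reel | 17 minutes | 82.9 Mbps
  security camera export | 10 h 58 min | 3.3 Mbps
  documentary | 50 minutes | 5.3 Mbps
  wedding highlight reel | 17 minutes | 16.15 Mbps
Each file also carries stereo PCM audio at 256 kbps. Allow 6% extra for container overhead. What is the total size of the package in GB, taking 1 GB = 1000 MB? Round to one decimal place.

34.3 GB

Audio: 256 kbps = 0.256 Mbps.
drone footage reel: 83.156 Mbps × 1020 s × 1.06 = 89908.3 Mb
security camera export: 3.556 Mbps × 39480 s × 1.06 = 148814.3 Mb
documentary: 5.556 Mbps × 3000 s × 1.06 = 17668.1 Mb
wedding highlight reel: 16.406 Mbps × 1020 s × 1.06 = 17738.2 Mb
Total: 274128.8 Mb = 34266.1 MB.
= 34.27 GB.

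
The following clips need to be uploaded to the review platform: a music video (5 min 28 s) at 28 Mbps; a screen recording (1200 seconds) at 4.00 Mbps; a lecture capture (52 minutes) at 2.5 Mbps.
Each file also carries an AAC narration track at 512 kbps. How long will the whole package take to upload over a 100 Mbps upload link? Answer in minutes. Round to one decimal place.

Audio: 512 kbps = 0.512 Mbps.
music video: 28.512 Mbps × 328 s = 9351.9 Mb
screen recording: 4.512 Mbps × 1200 s = 5414.4 Mb
lecture capture: 3.012 Mbps × 3120 s = 9397.4 Mb
Total: 24163.8 Mb = 3020.5 MB.
At 100 Mbps: 24163.8 / 100 = 242 s ≈ 4.03 minutes.

4.0 minutes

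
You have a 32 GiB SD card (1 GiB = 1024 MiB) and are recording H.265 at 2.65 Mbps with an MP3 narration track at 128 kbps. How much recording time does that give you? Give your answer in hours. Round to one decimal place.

Audio: 128 kbps = 0.128 Mbps.
Total bitrate: 2.65 + 0.128 = 2.778 Mbps.
Capacity: 32 GiB = 274,878 Mb.
Recording time: 274,878 / 2.778 = 98,948 s ≈ 27.5 hours.

27.5 hours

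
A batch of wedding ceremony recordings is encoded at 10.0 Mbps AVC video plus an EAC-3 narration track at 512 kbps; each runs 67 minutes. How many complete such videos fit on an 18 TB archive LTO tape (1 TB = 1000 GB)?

3407

67 min = 4020 s
Audio: 512 kbps = 0.512 Mbps.
Total bitrate: 10.512 Mbps.
Per item: 10.512 Mbps × 4020 s = 42,258 Mb = 5,282 MB.
Capacity: 18 TB = 144,000,000 Mb; 3407.62 items → 3407 complete.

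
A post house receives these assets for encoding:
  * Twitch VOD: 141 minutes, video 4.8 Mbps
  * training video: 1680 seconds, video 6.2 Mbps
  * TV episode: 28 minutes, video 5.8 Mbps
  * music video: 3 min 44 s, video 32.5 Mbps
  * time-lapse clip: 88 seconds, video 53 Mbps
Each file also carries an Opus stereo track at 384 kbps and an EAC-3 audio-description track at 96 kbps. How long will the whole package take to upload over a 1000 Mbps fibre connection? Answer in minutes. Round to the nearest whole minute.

1 minutes

Audio total: 384 + 96 = 480 kbps = 0.480 Mbps.
Twitch VOD: 5.280 Mbps × 8460 s = 44668.8 Mb
training video: 6.680 Mbps × 1680 s = 11222.4 Mb
TV episode: 6.280 Mbps × 1680 s = 10550.4 Mb
music video: 32.980 Mbps × 224 s = 7387.5 Mb
time-lapse clip: 53.480 Mbps × 88 s = 4706.2 Mb
Total: 78535.4 Mb = 9816.9 MB.
At 1000 Mbps: 78535.4 / 1000 = 79 s ≈ 1.31 minutes.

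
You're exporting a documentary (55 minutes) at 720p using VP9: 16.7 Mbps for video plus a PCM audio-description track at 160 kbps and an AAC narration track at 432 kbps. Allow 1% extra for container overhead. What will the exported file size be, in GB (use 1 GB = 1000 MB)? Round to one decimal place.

7.2 GB

55 min = 3300 s
Audio total: 160 + 432 = 592 kbps = 0.592 Mbps.
Total bitrate: 16.7 + 0.592 = 17.292 Mbps.
Stream data: 17.292 Mbps × 3300 s = 57063.6 Mb.
With 1% container overhead: ×1.01.
57,634 Mb ÷ 8 = 7,204 MB → 7.204 GB.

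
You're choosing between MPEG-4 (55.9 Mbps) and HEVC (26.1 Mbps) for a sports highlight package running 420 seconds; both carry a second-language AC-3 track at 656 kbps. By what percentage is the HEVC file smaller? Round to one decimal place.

52.7%

Audio: 656 kbps = 0.656 Mbps.
MPEG-4: 56.556 Mbps × 420 s = 23753.5 Mb = 2.765 GiB.
HEVC: 26.756 Mbps × 420 s = 11237.5 Mb = 1.308 GiB.
Reduction: (1 − 1.308/2.765) × 100 = 52.69%.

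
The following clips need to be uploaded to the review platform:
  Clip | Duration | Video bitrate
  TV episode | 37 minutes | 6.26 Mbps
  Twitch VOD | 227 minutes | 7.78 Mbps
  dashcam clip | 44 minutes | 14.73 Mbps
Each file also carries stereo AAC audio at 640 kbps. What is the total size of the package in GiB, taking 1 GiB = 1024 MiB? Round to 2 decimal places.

19.86 GiB

Audio: 640 kbps = 0.640 Mbps.
TV episode: 6.900 Mbps × 2220 s = 15318.0 Mb
Twitch VOD: 8.420 Mbps × 13620 s = 114680.4 Mb
dashcam clip: 15.370 Mbps × 2640 s = 40576.8 Mb
Total: 170575.2 Mb = 21321.9 MB.
= 19.86 GiB.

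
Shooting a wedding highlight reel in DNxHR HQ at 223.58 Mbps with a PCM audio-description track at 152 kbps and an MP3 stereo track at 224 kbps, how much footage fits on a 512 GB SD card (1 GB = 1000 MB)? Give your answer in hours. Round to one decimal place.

Audio total: 152 + 224 = 376 kbps = 0.376 Mbps.
Total bitrate: 223.58 + 0.376 = 223.956 Mbps.
Capacity: 512 GB = 4,096,000 Mb.
Recording time: 4,096,000 / 223.956 = 18,289 s ≈ 5.08 hours.

5.1 hours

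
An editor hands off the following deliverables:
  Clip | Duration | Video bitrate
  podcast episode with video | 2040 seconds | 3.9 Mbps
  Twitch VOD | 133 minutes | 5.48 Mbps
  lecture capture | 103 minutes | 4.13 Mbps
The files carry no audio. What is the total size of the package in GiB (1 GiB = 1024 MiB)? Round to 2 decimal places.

podcast episode with video: 3.900 Mbps × 2040 s = 7956.0 Mb
Twitch VOD: 5.480 Mbps × 7980 s = 43730.4 Mb
lecture capture: 4.130 Mbps × 6180 s = 25523.4 Mb
Total: 77209.8 Mb = 9651.2 MB.
= 8.988 GiB.

8.99 GiB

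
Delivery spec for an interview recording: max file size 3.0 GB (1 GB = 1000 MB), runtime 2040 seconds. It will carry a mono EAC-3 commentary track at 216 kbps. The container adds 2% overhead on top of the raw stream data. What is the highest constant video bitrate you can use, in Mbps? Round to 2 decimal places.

11.32 Mbps

Budget: 3.0 GB = 24000.0 Mb.
Stream payload after overhead: 24000.0 / 1.02 = 23529.4 Mb.
Total bitrate budget: 23529.4 Mb / 2040 s = 11.534 Mbps.
Audio: 216 kbps = 0.216 Mbps.
Video: 11.534 − 0.216 = 11.318 Mbps.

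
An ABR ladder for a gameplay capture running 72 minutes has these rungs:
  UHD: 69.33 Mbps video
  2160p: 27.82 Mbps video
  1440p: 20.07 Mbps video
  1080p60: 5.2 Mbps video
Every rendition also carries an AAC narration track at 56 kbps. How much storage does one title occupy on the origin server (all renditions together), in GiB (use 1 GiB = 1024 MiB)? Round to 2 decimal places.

61.68 GiB

72 min = 4320 s
Audio: 56 kbps = 0.056 Mbps.
Sum of rendition bitrates: (69.33+0.056) + (27.82+0.056) + (20.07+0.056) + (5.2+0.056) = 122.644 Mbps.
× 4320 s = 529,822 Mb = 66,228 MB = 61.68 GiB.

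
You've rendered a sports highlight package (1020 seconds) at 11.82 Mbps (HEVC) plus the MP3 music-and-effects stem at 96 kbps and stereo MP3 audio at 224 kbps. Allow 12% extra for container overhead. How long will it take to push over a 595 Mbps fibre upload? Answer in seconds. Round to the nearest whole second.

Audio total: 96 + 224 = 320 kbps = 0.320 Mbps.
Total bitrate: 12.140 Mbps.
File: 12.140 Mbps × 1020 s = 12382.8 Mb.
With 12% container overhead: ×1.12. → 13868.7 Mb.
At 595 Mbps: 13868.7 / 595 = 23.3 s ≈ 23.3 seconds.

23 seconds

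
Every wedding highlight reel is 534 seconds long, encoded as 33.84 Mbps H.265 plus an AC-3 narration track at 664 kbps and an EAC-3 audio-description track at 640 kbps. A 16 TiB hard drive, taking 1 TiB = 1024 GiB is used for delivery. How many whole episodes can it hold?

7499

Audio total: 664 + 640 = 1304 kbps = 1.304 Mbps.
Total bitrate: 35.144 Mbps.
Per item: 35.144 Mbps × 534 s = 18,767 Mb = 2,346 MB.
Capacity: 16 TiB = 140,737,488 Mb; 7499.24 items → 7499 complete.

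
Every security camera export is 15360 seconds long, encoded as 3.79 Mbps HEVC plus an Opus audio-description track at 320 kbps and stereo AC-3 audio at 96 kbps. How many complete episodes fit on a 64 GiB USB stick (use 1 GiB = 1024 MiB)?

8

Audio total: 320 + 96 = 416 kbps = 0.416 Mbps.
Total bitrate: 4.206 Mbps.
Per item: 4.206 Mbps × 15360 s = 64,604 Mb = 8,076 MB.
Capacity: 64 GiB = 549,756 Mb; 8.51 items → 8 complete.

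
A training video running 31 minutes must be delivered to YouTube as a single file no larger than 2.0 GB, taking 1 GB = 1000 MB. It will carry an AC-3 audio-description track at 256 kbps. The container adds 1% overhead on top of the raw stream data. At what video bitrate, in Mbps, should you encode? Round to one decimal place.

Budget: 2.0 GB = 16000.0 Mb.
Stream payload after overhead: 16000.0 / 1.01 = 15841.6 Mb.
31 min = 1860 s
Total bitrate budget: 15841.6 Mb / 1860 s = 8.517 Mbps.
Audio: 256 kbps = 0.256 Mbps.
Video: 8.517 − 0.256 = 8.261 Mbps.

8.3 Mbps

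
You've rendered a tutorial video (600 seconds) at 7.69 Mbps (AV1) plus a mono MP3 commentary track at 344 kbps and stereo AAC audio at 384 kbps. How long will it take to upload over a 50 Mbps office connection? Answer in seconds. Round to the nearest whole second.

Audio total: 344 + 384 = 728 kbps = 0.728 Mbps.
Total bitrate: 8.418 Mbps.
File: 8.418 Mbps × 600 s = 5050.8 Mb.
At 50 Mbps: 5050.8 / 50 = 101.0 s ≈ 101 seconds.

101 seconds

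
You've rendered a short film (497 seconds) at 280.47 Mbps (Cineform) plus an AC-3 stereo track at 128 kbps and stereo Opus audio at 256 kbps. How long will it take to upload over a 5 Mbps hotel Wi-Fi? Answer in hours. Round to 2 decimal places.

Audio total: 128 + 256 = 384 kbps = 0.384 Mbps.
Total bitrate: 280.854 Mbps.
File: 280.854 Mbps × 497 s = 139584.4 Mb.
At 5 Mbps: 139584.4 / 5 = 27916.9 s ≈ 7.75 hours.

7.75 hours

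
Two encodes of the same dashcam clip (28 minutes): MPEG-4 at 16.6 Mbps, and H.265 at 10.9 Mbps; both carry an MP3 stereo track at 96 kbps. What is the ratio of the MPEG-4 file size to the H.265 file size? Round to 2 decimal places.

1.52

28 min = 1680 s
Audio: 96 kbps = 0.096 Mbps.
MPEG-4: 16.696 Mbps × 1680 s = 28049.3 Mb = 3.265 GiB.
H.265: 10.996 Mbps × 1680 s = 18473.3 Mb = 2.151 GiB.
Ratio: 3.265 / 2.151 = 1.518.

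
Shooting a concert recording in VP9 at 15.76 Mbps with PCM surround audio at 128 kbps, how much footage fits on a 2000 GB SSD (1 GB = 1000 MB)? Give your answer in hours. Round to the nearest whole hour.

Audio: 128 kbps = 0.128 Mbps.
Total bitrate: 15.76 + 0.128 = 15.888 Mbps.
Capacity: 2000 GB = 16,000,000 Mb.
Recording time: 16,000,000 / 15.888 = 1,007,049 s ≈ 280 hours.

280 hours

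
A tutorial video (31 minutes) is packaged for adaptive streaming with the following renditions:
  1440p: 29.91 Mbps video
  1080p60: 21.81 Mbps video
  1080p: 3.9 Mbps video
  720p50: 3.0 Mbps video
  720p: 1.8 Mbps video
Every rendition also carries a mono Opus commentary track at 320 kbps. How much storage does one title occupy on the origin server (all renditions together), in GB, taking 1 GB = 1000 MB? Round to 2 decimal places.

31 min = 1860 s
Audio: 320 kbps = 0.320 Mbps.
Sum of rendition bitrates: (29.91+0.320) + (21.81+0.320) + (3.9+0.320) + (3.0+0.320) + (1.8+0.320) = 62.020 Mbps.
× 1860 s = 115,357 Mb = 14,420 MB = 14.42 GB.

14.42 GB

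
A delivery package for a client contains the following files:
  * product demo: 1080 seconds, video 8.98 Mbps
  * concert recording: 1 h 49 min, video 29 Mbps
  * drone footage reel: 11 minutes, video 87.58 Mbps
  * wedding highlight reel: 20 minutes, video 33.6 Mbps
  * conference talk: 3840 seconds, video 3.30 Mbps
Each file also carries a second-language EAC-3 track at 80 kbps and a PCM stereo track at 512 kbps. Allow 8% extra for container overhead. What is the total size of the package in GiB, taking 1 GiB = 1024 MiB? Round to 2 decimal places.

39.99 GiB

Audio total: 80 + 512 = 592 kbps = 0.592 Mbps.
product demo: 9.572 Mbps × 1080 s × 1.08 = 11164.8 Mb
concert recording: 29.592 Mbps × 6540 s × 1.08 = 209014.2 Mb
drone footage reel: 88.172 Mbps × 660 s × 1.08 = 62849.0 Mb
wedding highlight reel: 34.192 Mbps × 1200 s × 1.08 = 44312.8 Mb
conference talk: 3.892 Mbps × 3840 s × 1.08 = 16140.9 Mb
Total: 343481.7 Mb = 42935.2 MB.
= 39.99 GiB.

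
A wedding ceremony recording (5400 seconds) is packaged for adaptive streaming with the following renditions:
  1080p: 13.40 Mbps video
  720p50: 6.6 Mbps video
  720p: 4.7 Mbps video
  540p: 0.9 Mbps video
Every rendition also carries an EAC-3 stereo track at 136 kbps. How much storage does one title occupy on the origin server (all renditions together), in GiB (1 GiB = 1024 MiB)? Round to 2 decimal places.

Audio: 136 kbps = 0.136 Mbps.
Sum of rendition bitrates: (13.40+0.136) + (6.6+0.136) + (4.7+0.136) + (0.9+0.136) = 26.144 Mbps.
× 5400 s = 141,178 Mb = 17,647 MB = 16.44 GiB.

16.44 GiB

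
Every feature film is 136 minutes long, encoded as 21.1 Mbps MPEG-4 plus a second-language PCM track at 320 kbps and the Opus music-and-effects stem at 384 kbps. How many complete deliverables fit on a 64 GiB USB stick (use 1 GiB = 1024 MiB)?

3

136 min = 8160 s
Audio total: 320 + 384 = 704 kbps = 0.704 Mbps.
Total bitrate: 21.804 Mbps.
Per item: 21.804 Mbps × 8160 s = 177,921 Mb = 22,240 MB.
Capacity: 64 GiB = 549,756 Mb; 3.09 items → 3 complete.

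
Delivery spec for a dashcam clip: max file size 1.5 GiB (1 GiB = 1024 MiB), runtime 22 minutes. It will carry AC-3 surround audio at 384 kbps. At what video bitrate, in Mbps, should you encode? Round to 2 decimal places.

Budget: 1.5 GiB = 12884.9 Mb.
22 min = 1320 s
Total bitrate budget: 12884.9 Mb / 1320 s = 9.761 Mbps.
Audio: 384 kbps = 0.384 Mbps.
Video: 9.761 − 0.384 = 9.377 Mbps.

9.38 Mbps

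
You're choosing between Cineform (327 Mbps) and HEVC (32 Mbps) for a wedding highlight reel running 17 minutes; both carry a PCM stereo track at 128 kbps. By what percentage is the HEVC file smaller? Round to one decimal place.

90.2%

17 min = 1020 s
Audio: 128 kbps = 0.128 Mbps.
Cineform: 327.128 Mbps × 1020 s = 333670.6 Mb = 41.709 GB.
HEVC: 32.128 Mbps × 1020 s = 32770.6 Mb = 4.096 GB.
Reduction: (1 − 4.096/41.709) × 100 = 90.18%.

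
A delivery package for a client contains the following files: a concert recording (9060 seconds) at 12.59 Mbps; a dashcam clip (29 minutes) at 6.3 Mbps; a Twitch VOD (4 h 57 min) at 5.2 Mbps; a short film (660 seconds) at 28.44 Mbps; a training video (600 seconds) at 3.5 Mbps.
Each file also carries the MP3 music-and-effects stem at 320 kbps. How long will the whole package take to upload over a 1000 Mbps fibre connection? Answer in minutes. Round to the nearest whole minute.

4 minutes

Audio: 320 kbps = 0.320 Mbps.
concert recording: 12.910 Mbps × 9060 s = 116964.6 Mb
dashcam clip: 6.620 Mbps × 1740 s = 11518.8 Mb
Twitch VOD: 5.520 Mbps × 17820 s = 98366.4 Mb
short film: 28.760 Mbps × 660 s = 18981.6 Mb
training video: 3.820 Mbps × 600 s = 2292.0 Mb
Total: 248123.4 Mb = 31015.4 MB.
At 1000 Mbps: 248123.4 / 1000 = 248 s ≈ 4.14 minutes.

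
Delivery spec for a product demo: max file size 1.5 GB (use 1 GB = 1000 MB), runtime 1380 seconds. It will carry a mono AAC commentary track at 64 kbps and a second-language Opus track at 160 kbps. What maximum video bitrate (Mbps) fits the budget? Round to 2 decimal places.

Budget: 1.5 GB = 12000.0 Mb.
Total bitrate budget: 12000.0 Mb / 1380 s = 8.696 Mbps.
Audio total: 64 + 160 = 224 kbps = 0.224 Mbps.
Video: 8.696 − 0.224 = 8.472 Mbps.

8.47 Mbps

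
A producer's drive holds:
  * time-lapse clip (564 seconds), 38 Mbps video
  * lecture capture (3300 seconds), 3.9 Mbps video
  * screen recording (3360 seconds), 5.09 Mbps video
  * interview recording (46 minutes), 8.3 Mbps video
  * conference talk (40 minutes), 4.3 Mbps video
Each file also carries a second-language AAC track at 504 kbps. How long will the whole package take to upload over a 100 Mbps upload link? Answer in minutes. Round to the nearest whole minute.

15 minutes

Audio: 504 kbps = 0.504 Mbps.
time-lapse clip: 38.504 Mbps × 564 s = 21716.3 Mb
lecture capture: 4.404 Mbps × 3300 s = 14533.2 Mb
screen recording: 5.594 Mbps × 3360 s = 18795.8 Mb
interview recording: 8.804 Mbps × 2760 s = 24299.0 Mb
conference talk: 4.804 Mbps × 2400 s = 11529.6 Mb
Total: 90873.9 Mb = 11359.2 MB.
At 100 Mbps: 90873.9 / 100 = 909 s ≈ 15.1 minutes.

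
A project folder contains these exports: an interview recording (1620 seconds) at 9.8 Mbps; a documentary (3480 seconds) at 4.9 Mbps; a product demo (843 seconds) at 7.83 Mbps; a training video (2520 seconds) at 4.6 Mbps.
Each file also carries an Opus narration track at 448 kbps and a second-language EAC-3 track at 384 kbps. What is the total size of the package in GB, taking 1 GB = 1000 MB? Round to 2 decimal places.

Audio total: 448 + 384 = 832 kbps = 0.832 Mbps.
interview recording: 10.632 Mbps × 1620 s = 17223.8 Mb
documentary: 5.732 Mbps × 3480 s = 19947.4 Mb
product demo: 8.662 Mbps × 843 s = 7302.1 Mb
training video: 5.432 Mbps × 2520 s = 13688.6 Mb
Total: 58161.9 Mb = 7270.2 MB.
= 7.270 GB.

7.27 GB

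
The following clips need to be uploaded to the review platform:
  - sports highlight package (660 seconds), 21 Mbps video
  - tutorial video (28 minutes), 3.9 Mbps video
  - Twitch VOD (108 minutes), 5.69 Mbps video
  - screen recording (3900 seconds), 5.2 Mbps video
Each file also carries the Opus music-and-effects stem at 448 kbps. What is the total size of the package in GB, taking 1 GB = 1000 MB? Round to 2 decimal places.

10.41 GB

Audio: 448 kbps = 0.448 Mbps.
sports highlight package: 21.448 Mbps × 660 s = 14155.7 Mb
tutorial video: 4.348 Mbps × 1680 s = 7304.6 Mb
Twitch VOD: 6.138 Mbps × 6480 s = 39774.2 Mb
screen recording: 5.648 Mbps × 3900 s = 22027.2 Mb
Total: 83261.8 Mb = 10407.7 MB.
= 10.41 GB.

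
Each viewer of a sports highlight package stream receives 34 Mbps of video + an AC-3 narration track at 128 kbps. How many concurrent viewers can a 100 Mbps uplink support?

Audio: 128 kbps = 0.128 Mbps.
Per-viewer media rate: 34.128 Mbps.
100 Mbps = 100.0 Mbps; 100.0 / 34.128 = 2.93 → 2 viewers.

2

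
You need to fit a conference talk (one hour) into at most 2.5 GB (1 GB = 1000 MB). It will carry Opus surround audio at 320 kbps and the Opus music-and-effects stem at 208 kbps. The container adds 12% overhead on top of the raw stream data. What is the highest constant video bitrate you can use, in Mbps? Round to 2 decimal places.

Budget: 2.5 GB = 20000.0 Mb.
Stream payload after overhead: 20000.0 / 1.12 = 17857.1 Mb.
1 h = 3600 s
Total bitrate budget: 17857.1 Mb / 3600 s = 4.960 Mbps.
Audio total: 320 + 208 = 528 kbps = 0.528 Mbps.
Video: 4.960 − 0.528 = 4.432 Mbps.

4.43 Mbps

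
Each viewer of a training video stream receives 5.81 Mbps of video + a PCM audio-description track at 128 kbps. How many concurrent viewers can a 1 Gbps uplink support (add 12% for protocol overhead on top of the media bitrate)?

150

Audio: 128 kbps = 0.128 Mbps.
Per-viewer media rate: 5.938 Mbps.
On the wire with 12% overhead: 6.651 Mbps.
1 Gbps = 1,000 Mbps; 1,000 / 6.651 = 150.36 → 150 viewers.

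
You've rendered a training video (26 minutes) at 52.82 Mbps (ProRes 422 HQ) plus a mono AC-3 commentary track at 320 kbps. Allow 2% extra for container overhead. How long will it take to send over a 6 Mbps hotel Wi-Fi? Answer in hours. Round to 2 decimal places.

26 min = 1560 s
Audio: 320 kbps = 0.320 Mbps.
Total bitrate: 53.140 Mbps.
File: 53.140 Mbps × 1560 s = 82898.4 Mb.
With 2% container overhead: ×1.02. → 84556.4 Mb.
At 6 Mbps: 84556.4 / 6 = 14092.7 s ≈ 3.91 hours.

3.91 hours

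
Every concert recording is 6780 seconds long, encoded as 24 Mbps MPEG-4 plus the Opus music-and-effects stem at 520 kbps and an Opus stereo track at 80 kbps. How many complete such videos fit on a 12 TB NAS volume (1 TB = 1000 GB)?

Audio total: 520 + 80 = 600 kbps = 0.600 Mbps.
Total bitrate: 24.600 Mbps.
Per item: 24.600 Mbps × 6780 s = 166,788 Mb = 20,848 MB.
Capacity: 12 TB = 96,000,000 Mb; 575.58 items → 575 complete.

575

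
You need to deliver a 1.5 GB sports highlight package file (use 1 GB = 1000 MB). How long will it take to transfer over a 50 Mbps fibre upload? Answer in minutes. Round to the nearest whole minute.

File: 1.5 GB = 12000.0 Mb.
At 50 Mbps: 12000.0 / 50 = 240.0 s ≈ 4 minutes.

4 minutes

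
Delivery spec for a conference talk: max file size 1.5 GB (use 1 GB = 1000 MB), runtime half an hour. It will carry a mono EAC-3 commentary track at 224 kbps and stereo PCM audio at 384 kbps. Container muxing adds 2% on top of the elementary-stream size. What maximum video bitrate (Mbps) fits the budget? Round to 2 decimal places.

5.93 Mbps

Budget: 1.5 GB = 12000.0 Mb.
Stream payload after overhead: 12000.0 / 1.02 = 11764.7 Mb.
30 min = 1800 s
Total bitrate budget: 11764.7 Mb / 1800 s = 6.536 Mbps.
Audio total: 224 + 384 = 608 kbps = 0.608 Mbps.
Video: 6.536 − 0.608 = 5.928 Mbps.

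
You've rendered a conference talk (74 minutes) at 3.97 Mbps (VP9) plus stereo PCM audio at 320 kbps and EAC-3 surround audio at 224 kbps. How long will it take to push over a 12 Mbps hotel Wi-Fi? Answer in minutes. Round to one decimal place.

74 min = 4440 s
Audio total: 320 + 224 = 544 kbps = 0.544 Mbps.
Total bitrate: 4.514 Mbps.
File: 4.514 Mbps × 4440 s = 20042.2 Mb.
At 12 Mbps: 20042.2 / 12 = 1670.2 s ≈ 27.8 minutes.

27.8 minutes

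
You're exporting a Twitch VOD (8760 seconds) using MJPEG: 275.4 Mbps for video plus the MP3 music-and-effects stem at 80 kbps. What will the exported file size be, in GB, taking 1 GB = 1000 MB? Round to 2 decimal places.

301.65 GB

Audio: 80 kbps = 0.080 Mbps.
Total bitrate: 275.4 + 0.080 = 275.480 Mbps.
Stream data: 275.480 Mbps × 8760 s = 2413204.8 Mb.
2,413,205 Mb ÷ 8 = 301,651 MB → 301.7 GB.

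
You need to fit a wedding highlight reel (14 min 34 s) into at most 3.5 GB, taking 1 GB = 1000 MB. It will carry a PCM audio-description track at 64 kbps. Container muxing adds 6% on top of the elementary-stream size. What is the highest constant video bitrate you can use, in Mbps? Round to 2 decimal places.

30.16 Mbps

Budget: 3.5 GB = 28000.0 Mb.
Stream payload after overhead: 28000.0 / 1.06 = 26415.1 Mb.
14 min 34 s = 874 s
Total bitrate budget: 26415.1 Mb / 874 s = 30.223 Mbps.
Audio: 64 kbps = 0.064 Mbps.
Video: 30.223 − 0.064 = 30.159 Mbps.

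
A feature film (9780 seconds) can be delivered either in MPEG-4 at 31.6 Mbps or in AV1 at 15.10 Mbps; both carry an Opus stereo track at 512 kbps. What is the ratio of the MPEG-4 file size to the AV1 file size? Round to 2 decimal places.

2.06

Audio: 512 kbps = 0.512 Mbps.
MPEG-4: 32.112 Mbps × 9780 s = 314055.4 Mb = 36.561 GiB.
AV1: 15.612 Mbps × 9780 s = 152685.4 Mb = 17.775 GiB.
Ratio: 36.561 / 17.775 = 2.057.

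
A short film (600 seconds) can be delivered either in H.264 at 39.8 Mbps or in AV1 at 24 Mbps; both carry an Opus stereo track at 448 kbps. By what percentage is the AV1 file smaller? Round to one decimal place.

39.3%

Audio: 448 kbps = 0.448 Mbps.
H.264: 40.248 Mbps × 600 s = 24148.8 Mb = 2.811 GiB.
AV1: 24.448 Mbps × 600 s = 14668.8 Mb = 1.708 GiB.
Reduction: (1 − 1.708/2.811) × 100 = 39.26%.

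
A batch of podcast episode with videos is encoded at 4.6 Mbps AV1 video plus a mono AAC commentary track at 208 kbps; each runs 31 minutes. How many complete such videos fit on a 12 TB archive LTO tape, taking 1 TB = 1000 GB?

31 min = 1860 s
Audio: 208 kbps = 0.208 Mbps.
Total bitrate: 4.808 Mbps.
Per item: 4.808 Mbps × 1860 s = 8,943 Mb = 1,118 MB.
Capacity: 12 TB = 96,000,000 Mb; 10734.80 items → 10734 complete.

10734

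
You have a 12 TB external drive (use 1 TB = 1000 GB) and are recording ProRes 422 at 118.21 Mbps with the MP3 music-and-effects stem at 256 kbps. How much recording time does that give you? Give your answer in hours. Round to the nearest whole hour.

Audio: 256 kbps = 0.256 Mbps.
Total bitrate: 118.21 + 0.256 = 118.466 Mbps.
Capacity: 12 TB = 96,000,000 Mb.
Recording time: 96,000,000 / 118.466 = 810,359 s ≈ 225 hours.

225 hours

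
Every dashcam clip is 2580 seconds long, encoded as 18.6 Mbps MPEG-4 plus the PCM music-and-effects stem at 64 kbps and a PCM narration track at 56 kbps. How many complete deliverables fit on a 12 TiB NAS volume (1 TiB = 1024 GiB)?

Audio total: 64 + 56 = 120 kbps = 0.120 Mbps.
Total bitrate: 18.720 Mbps.
Per item: 18.720 Mbps × 2580 s = 48,298 Mb = 6,037 MB.
Capacity: 12 TiB = 105,553,116 Mb; 2185.47 items → 2185 complete.

2185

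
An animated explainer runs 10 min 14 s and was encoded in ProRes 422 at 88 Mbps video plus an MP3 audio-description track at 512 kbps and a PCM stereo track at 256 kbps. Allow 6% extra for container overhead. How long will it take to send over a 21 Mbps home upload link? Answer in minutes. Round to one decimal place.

45.9 minutes

10 min 14 s = 614 s
Audio total: 512 + 256 = 768 kbps = 0.768 Mbps.
Total bitrate: 88.768 Mbps.
File: 88.768 Mbps × 614 s = 54503.6 Mb.
With 6% container overhead: ×1.06. → 57773.8 Mb.
At 21 Mbps: 57773.8 / 21 = 2751.1 s ≈ 45.9 minutes.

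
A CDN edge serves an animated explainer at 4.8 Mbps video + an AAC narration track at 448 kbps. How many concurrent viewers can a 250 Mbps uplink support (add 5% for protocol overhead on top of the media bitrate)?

45

Audio: 448 kbps = 0.448 Mbps.
Per-viewer media rate: 5.248 Mbps.
On the wire with 5% overhead: 5.510 Mbps.
250 Mbps = 250.0 Mbps; 250.0 / 5.510 = 45.37 → 45 viewers.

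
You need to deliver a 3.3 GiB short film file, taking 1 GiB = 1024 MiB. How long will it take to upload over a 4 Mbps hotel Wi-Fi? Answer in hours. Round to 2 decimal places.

File: 3.3 GiB = 28346.8 Mb.
At 4 Mbps: 28346.8 / 4 = 7086.7 s ≈ 1.97 hours.

1.97 hours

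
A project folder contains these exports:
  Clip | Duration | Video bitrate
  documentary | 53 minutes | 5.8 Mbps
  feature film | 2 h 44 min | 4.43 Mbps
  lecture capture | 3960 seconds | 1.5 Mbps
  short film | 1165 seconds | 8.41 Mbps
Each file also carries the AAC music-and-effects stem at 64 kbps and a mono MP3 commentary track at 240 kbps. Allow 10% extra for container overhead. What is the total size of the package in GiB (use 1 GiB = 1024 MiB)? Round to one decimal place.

Audio total: 64 + 240 = 304 kbps = 0.304 Mbps.
documentary: 6.104 Mbps × 3180 s × 1.10 = 21351.8 Mb
feature film: 4.734 Mbps × 9840 s × 1.10 = 51240.8 Mb
lecture capture: 1.804 Mbps × 3960 s × 1.10 = 7858.2 Mb
short film: 8.714 Mbps × 1165 s × 1.10 = 11167.0 Mb
Total: 91617.8 Mb = 11452.2 MB.
= 10.67 GiB.

10.7 GiB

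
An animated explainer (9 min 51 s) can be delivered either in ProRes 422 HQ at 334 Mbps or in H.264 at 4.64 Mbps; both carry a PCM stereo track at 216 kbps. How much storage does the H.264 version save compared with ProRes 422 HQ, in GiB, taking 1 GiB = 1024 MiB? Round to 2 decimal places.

9 min 51 s = 591 s
Audio: 216 kbps = 0.216 Mbps.
ProRes 422 HQ: 334.216 Mbps × 591 s = 197521.7 Mb = 22.995 GiB.
H.264: 4.856 Mbps × 591 s = 2869.9 Mb = 0.334 GiB.
Saving: 22.995 − 0.334 = 22.660 GiB.

22.66 GiB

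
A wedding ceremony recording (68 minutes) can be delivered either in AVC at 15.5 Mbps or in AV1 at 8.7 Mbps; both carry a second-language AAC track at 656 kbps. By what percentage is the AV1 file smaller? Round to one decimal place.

42.1%

68 min = 4080 s
Audio: 656 kbps = 0.656 Mbps.
AVC: 16.156 Mbps × 4080 s = 65916.5 Mb = 7.674 GiB.
AV1: 9.356 Mbps × 4080 s = 38172.5 Mb = 4.444 GiB.
Reduction: (1 − 4.444/7.674) × 100 = 42.09%.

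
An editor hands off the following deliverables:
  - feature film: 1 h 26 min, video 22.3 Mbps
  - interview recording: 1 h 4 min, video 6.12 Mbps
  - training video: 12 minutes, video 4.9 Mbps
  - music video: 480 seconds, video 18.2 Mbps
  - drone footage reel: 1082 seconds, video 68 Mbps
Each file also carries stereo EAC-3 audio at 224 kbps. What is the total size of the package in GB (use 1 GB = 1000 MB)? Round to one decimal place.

28.4 GB

Audio: 224 kbps = 0.224 Mbps.
feature film: 22.524 Mbps × 5160 s = 116223.8 Mb
interview recording: 6.344 Mbps × 3840 s = 24361.0 Mb
training video: 5.124 Mbps × 720 s = 3689.3 Mb
music video: 18.424 Mbps × 480 s = 8843.5 Mb
drone footage reel: 68.224 Mbps × 1082 s = 73818.4 Mb
Total: 226936.0 Mb = 28367.0 MB.
= 28.37 GB.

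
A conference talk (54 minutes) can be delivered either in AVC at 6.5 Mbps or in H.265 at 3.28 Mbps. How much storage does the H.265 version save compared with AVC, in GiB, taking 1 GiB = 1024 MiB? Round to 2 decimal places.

1.21 GiB

54 min = 3240 s
AVC: 6.500 Mbps × 3240 s = 21060.0 Mb = 2.452 GiB.
H.265: 3.280 Mbps × 3240 s = 10627.2 Mb = 1.237 GiB.
Saving: 2.452 − 1.237 = 1.215 GiB.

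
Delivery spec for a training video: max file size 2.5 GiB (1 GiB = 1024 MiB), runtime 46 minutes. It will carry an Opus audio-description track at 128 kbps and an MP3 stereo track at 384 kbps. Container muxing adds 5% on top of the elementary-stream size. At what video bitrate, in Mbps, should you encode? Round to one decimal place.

Budget: 2.5 GiB = 21474.8 Mb.
Stream payload after overhead: 21474.8 / 1.05 = 20452.2 Mb.
46 min = 2760 s
Total bitrate budget: 20452.2 Mb / 2760 s = 7.410 Mbps.
Audio total: 128 + 384 = 512 kbps = 0.512 Mbps.
Video: 7.410 − 0.512 = 6.898 Mbps.

6.9 Mbps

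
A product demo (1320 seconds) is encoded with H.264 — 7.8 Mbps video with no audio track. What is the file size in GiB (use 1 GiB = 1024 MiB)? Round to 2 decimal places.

Total bitrate: 7.8 Mbps.
Stream data: 7.800 Mbps × 1320 s = 10296.0 Mb.
10,296 Mb = 1,287,000,000 bytes ÷ 1,073,741,824 = 1.199 GiB.

1.20 GiB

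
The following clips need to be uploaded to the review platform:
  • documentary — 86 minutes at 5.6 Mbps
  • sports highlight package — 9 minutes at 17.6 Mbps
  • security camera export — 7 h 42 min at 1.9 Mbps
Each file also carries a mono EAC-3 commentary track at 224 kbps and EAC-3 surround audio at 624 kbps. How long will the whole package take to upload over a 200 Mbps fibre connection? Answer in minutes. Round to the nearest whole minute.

10 minutes

Audio total: 224 + 624 = 848 kbps = 0.848 Mbps.
documentary: 6.448 Mbps × 5160 s = 33271.7 Mb
sports highlight package: 18.448 Mbps × 540 s = 9961.9 Mb
security camera export: 2.748 Mbps × 27720 s = 76174.6 Mb
Total: 119408.2 Mb = 14926.0 MB.
At 200 Mbps: 119408.2 / 200 = 597 s ≈ 9.95 minutes.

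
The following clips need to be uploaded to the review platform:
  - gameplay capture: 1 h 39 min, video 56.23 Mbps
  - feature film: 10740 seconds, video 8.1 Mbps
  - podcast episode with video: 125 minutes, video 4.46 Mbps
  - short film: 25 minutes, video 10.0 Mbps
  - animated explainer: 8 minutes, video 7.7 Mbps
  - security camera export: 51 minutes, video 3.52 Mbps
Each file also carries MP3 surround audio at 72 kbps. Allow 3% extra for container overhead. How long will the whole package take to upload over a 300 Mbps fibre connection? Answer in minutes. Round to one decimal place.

27.8 minutes

Audio: 72 kbps = 0.072 Mbps.
gameplay capture: 56.302 Mbps × 5940 s × 1.03 = 344466.9 Mb
feature film: 8.172 Mbps × 10740 s × 1.03 = 90400.3 Mb
podcast episode with video: 4.532 Mbps × 7500 s × 1.03 = 35009.7 Mb
short film: 10.072 Mbps × 1500 s × 1.03 = 15561.2 Mb
animated explainer: 7.772 Mbps × 480 s × 1.03 = 3842.5 Mb
security camera export: 3.592 Mbps × 3060 s × 1.03 = 11321.3 Mb
Total: 500601.9 Mb = 62575.2 MB.
At 300 Mbps: 500601.9 / 300 = 1669 s ≈ 27.8 minutes.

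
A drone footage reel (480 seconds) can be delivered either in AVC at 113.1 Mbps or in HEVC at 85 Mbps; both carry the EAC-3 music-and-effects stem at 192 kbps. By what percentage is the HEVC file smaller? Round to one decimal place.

24.8%

Audio: 192 kbps = 0.192 Mbps.
AVC: 113.292 Mbps × 480 s = 54380.2 Mb = 6.798 GB.
HEVC: 85.192 Mbps × 480 s = 40892.2 Mb = 5.112 GB.
Reduction: (1 − 5.112/6.798) × 100 = 24.80%.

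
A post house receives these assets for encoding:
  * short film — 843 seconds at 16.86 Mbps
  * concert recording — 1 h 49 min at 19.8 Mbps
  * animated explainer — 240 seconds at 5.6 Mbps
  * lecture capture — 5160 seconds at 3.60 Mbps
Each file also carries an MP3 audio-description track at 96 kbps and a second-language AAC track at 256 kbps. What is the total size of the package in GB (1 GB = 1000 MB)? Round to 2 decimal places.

Audio total: 96 + 256 = 352 kbps = 0.352 Mbps.
short film: 17.212 Mbps × 843 s = 14509.7 Mb
concert recording: 20.152 Mbps × 6540 s = 131794.1 Mb
animated explainer: 5.952 Mbps × 240 s = 1428.5 Mb
lecture capture: 3.952 Mbps × 5160 s = 20392.3 Mb
Total: 168124.6 Mb = 21015.6 MB.
= 21.02 GB.

21.02 GB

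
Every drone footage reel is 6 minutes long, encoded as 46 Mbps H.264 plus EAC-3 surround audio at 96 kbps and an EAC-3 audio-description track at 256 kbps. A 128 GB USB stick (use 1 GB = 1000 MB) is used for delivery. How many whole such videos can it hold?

61

6 min = 360 s
Audio total: 96 + 256 = 352 kbps = 0.352 Mbps.
Total bitrate: 46.352 Mbps.
Per item: 46.352 Mbps × 360 s = 16,687 Mb = 2,086 MB.
Capacity: 128 GB = 1,024,000 Mb; 61.37 items → 61 complete.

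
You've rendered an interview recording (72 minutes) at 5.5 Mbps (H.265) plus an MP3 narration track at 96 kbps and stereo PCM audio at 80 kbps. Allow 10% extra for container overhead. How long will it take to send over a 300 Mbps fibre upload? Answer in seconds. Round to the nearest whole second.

72 min = 4320 s
Audio total: 96 + 80 = 176 kbps = 0.176 Mbps.
Total bitrate: 5.676 Mbps.
File: 5.676 Mbps × 4320 s = 24520.3 Mb.
With 10% container overhead: ×1.10. → 26972.4 Mb.
At 300 Mbps: 26972.4 / 300 = 89.9 s ≈ 89.9 seconds.

90 seconds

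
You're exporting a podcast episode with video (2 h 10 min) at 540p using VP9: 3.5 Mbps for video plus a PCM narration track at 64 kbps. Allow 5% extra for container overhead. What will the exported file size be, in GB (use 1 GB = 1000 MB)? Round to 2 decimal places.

3.65 GB

2 h 10 min = 130 min = 7800 s
Audio: 64 kbps = 0.064 Mbps.
Total bitrate: 3.5 + 0.064 = 3.564 Mbps.
Stream data: 3.564 Mbps × 7800 s = 27799.2 Mb.
With 5% container overhead: ×1.05.
29,189 Mb ÷ 8 = 3,649 MB → 3.649 GB.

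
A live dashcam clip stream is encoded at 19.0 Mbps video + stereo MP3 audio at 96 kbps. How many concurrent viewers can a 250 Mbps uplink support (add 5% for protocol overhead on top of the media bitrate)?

Audio: 96 kbps = 0.096 Mbps.
Per-viewer media rate: 19.096 Mbps.
On the wire with 5% overhead: 20.051 Mbps.
250 Mbps = 250.0 Mbps; 250.0 / 20.051 = 12.47 → 12 viewers.

12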